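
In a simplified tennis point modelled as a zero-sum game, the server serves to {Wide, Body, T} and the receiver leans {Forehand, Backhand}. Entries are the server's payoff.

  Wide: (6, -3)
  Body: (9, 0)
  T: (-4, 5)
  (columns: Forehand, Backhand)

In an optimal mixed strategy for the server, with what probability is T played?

Row minima: Wide → -3, Body → 0, T → -4; maximin = 0.
Column maxima: Forehand → 9, Backhand → 5; minimax = 5.
0 ≠ 5, so there is no saddle point; optimal play is mixed.
Wide is strictly dominated by Body, so the server never plays it.
On the remaining 2×2 (Body, T vs Forehand, Backhand):
Let the server play Body with probability p. Expected payoff against Forehand: 9p + (-4)(1−p) = 13p − 4; against Backhand: 0p + 5(1−p) = −5p + 5.
Setting these equal: 13p − 4 = −5p + 5 ⇒ 18p = 9 ⇒ p = 1/2, and the value is (13)·(1/2) − 4 = 5/2.
For the receiver: with q = P(Forehand), equating Body's and T's payoffs gives 9q = −9q + 5 ⇒ q = 5/18.

1/2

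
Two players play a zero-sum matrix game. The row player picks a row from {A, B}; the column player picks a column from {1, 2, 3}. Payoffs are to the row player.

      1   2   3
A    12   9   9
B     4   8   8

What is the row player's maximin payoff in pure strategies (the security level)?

Row minima: A → 9, B → 4.
The best of these is 9.

9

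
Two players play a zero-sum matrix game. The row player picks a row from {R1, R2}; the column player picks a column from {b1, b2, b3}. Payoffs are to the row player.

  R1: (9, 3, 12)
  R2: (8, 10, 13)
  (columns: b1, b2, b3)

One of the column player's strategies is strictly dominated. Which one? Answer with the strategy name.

b3

b1 holds the row player's payoff strictly below b3 in every row: 9 < 12, 8 < 13.
So b3 is strictly dominated for the column player.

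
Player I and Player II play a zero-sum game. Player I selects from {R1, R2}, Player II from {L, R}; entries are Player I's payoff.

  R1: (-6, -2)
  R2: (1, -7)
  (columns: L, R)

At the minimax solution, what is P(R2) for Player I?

1/3

Row minima: R1 → -6, R2 → -7; maximin = -6.
Column maxima: L → 1, R → -2; minimax = -2.
-6 ≠ -2, so there is no saddle point; optimal play is mixed.
Let Player I play R1 with probability p. Expected payoff against L: (-6)p + 1(1−p) = −7p + 1; against R: (-2)p + (-7)(1−p) = 5p − 7.
Setting these equal: −7p + 1 = 5p − 7 ⇒ −12p = -8 ⇒ p = 2/3, and the value is (-7)·(2/3) + 1 = -11/3.
For Player II: with q = P(L), equating R1's and R2's payoffs gives −4q − 2 = 8q − 7 ⇒ q = 5/12.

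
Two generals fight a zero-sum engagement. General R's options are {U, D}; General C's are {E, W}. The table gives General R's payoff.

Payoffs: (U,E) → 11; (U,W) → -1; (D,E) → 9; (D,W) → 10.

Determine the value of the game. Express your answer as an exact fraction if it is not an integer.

Row minima: U → -1, D → 9; maximin = 9.
Column maxima: E → 11, W → 10; minimax = 10.
9 ≠ 10, so there is no saddle point; optimal play is mixed.
Let General R play U with probability p. Expected payoff against E: 11p + 9(1−p) = 2p + 9; against W: (-1)p + 10(1−p) = −11p + 10.
Setting these equal: 2p + 9 = −11p + 10 ⇒ 13p = 1 ⇒ p = 1/13, and the value is (2)·(1/13) + 9 = 119/13.
For General C: with q = P(E), equating U's and D's payoffs gives 12q − 1 = −q + 10 ⇒ q = 11/13.

119/13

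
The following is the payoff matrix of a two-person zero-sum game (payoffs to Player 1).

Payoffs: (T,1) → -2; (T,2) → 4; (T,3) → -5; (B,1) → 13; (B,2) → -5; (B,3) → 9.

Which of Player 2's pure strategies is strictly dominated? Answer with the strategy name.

3 holds Player 1's payoff strictly below 1 in every row: -5 < -2, 9 < 13.
So 1 is strictly dominated for Player 2.

1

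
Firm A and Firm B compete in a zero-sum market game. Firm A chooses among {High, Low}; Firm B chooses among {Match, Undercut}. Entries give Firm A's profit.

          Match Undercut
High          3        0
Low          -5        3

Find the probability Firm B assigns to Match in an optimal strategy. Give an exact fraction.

Row minima: High → 0, Low → -5; maximin = 0.
Column maxima: Match → 3, Undercut → 3; minimax = 3.
0 ≠ 3, so there is no saddle point; optimal play is mixed.
Let Firm A play High with probability p. Expected payoff against Match: 3p + (-5)(1−p) = 8p − 5; against Undercut: 0p + 3(1−p) = −3p + 3.
Setting these equal: 8p − 5 = −3p + 3 ⇒ 11p = 8 ⇒ p = 8/11, and the value is (8)·(8/11) − 5 = 9/11.
For Firm B: with q = P(Match), equating High's and Low's payoffs gives 3q = −8q + 3 ⇒ q = 3/11.

3/11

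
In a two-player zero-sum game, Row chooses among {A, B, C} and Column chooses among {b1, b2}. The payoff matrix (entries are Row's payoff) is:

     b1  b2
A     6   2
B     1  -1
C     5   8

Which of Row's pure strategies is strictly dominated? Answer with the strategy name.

B

A gives a strictly higher payoff than B against every column: 6 > 1, 2 > -1.
So B is strictly dominated and Row never plays it.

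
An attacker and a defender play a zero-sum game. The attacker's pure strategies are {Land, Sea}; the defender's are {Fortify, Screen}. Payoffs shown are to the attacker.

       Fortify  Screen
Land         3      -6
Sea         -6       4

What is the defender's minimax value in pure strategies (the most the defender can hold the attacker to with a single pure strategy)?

3

Column maxima: Fortify → 3, Screen → 4.
The smallest of these is 3.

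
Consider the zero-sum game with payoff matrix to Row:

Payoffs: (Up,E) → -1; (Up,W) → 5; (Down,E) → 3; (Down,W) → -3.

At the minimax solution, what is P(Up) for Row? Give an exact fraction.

Row minima: Up → -1, Down → -3; maximin = -1.
Column maxima: E → 3, W → 5; minimax = 3.
-1 ≠ 3, so there is no saddle point; optimal play is mixed.
Let Row play Up with probability p. Expected payoff against E: (-1)p + 3(1−p) = −4p + 3; against W: 5p + (-3)(1−p) = 8p − 3.
Setting these equal: −4p + 3 = 8p − 3 ⇒ −12p = -6 ⇒ p = 1/2, and the value is (-4)·(1/2) + 3 = 1.
For Column: with q = P(E), equating Up's and Down's payoffs gives −6q + 5 = 6q − 3 ⇒ q = 2/3.

1/2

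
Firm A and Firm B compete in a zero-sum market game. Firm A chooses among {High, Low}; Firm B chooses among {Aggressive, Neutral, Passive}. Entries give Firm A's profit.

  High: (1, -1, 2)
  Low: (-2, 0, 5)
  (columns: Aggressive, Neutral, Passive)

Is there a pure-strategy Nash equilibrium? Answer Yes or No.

No

Row minima: High → -1, Low → -2; maximin = -1.
Column maxima: Aggressive → 1, Neutral → 0, Passive → 5; minimax = 0.
-1 ≠ 0, so no pure-strategy equilibrium exists.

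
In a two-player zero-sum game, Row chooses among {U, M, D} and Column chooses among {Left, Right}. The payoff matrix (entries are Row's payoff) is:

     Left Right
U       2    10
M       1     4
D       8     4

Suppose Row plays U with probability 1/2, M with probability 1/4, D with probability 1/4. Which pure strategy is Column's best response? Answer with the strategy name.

If Column plays Left, Row's expected payoff is (1/2)·2 + (1/4)·1 + (1/4)·8 = 13/4.
If Column plays Right, Row's expected payoff is (1/2)·10 + (1/4)·4 + (1/4)·4 = 7.
Column minimizes Row's payoff; the smallest is 13/4, so the best response is Left.

Left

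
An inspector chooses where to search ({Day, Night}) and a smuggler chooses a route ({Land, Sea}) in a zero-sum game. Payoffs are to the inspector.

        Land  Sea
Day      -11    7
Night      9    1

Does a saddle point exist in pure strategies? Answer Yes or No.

No

Row minima: Day → -11, Night → 1; maximin = 1.
Column maxima: Land → 9, Sea → 7; minimax = 7.
1 ≠ 7, so no pure-strategy equilibrium exists.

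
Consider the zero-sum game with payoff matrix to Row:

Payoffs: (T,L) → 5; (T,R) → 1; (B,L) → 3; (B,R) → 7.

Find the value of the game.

4

Row minima: T → 1, B → 3; maximin = 3.
Column maxima: L → 5, R → 7; minimax = 5.
3 ≠ 5, so there is no saddle point; optimal play is mixed.
Let Row play T with probability p. Expected payoff against L: 5p + 3(1−p) = 2p + 3; against R: 1p + 7(1−p) = −6p + 7.
Setting these equal: 2p + 3 = −6p + 7 ⇒ 8p = 4 ⇒ p = 1/2, and the value is (2)·(1/2) + 3 = 4.
For Column: with q = P(L), equating T's and B's payoffs gives 4q + 1 = −4q + 7 ⇒ q = 3/4.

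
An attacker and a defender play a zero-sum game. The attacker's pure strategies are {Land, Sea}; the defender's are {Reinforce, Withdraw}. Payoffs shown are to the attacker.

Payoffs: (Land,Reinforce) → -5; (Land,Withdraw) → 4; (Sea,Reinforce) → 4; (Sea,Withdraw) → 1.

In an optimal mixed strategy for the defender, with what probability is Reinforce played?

Row minima: Land → -5, Sea → 1; maximin = 1.
Column maxima: Reinforce → 4, Withdraw → 4; minimax = 4.
1 ≠ 4, so there is no saddle point; optimal play is mixed.
Let the attacker play Land with probability p. Expected payoff against Reinforce: (-5)p + 4(1−p) = −9p + 4; against Withdraw: 4p + 1(1−p) = 3p + 1.
Setting these equal: −9p + 4 = 3p + 1 ⇒ −12p = -3 ⇒ p = 1/4, and the value is (-9)·(1/4) + 4 = 7/4.
For the defender: with q = P(Reinforce), equating Land's and Sea's payoffs gives −9q + 4 = 3q + 1 ⇒ q = 1/4.

1/4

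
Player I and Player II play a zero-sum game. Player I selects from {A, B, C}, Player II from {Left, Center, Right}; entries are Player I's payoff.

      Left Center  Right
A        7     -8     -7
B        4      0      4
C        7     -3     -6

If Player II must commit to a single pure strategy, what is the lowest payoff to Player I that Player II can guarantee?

Column maxima: Left → 7, Center → 0, Right → 4.
The smallest of these is 0.

0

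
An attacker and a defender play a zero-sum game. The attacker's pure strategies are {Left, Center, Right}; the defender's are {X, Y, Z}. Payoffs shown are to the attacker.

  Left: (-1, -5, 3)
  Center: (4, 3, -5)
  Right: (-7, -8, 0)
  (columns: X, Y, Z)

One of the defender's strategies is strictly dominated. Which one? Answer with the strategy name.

X

Y holds the attacker's payoff strictly below X in every row: -5 < -1, 3 < 4, -8 < -7.
So X is strictly dominated for the defender.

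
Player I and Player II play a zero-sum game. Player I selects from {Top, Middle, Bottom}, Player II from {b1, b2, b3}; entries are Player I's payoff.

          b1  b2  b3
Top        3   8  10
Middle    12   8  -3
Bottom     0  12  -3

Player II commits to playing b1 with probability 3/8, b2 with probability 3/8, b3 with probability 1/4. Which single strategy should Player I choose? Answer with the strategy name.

Expected payoff of Top: (3/8)·3 + (3/8)·8 + (1/4)·10 = 53/8.
Expected payoff of Middle: (3/8)·12 + (3/8)·8 + (1/4)·(-3) = 27/4.
Expected payoff of Bottom: (3/8)·0 + (3/8)·12 + (1/4)·(-3) = 15/4.
The largest is 27/4, so Player I's best response is Middle.

Middle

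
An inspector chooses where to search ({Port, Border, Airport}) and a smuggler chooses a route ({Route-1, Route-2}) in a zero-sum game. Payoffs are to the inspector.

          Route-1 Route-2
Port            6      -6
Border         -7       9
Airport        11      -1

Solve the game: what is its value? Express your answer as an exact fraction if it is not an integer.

Row minima: Port → -6, Border → -7, Airport → -1; maximin = -1.
Column maxima: Route-1 → 11, Route-2 → 9; minimax = 9.
-1 ≠ 9, so there is no saddle point; optimal play is mixed.
Port is strictly dominated by Airport, so the inspector never plays it.
On the remaining 2×2 (Border, Airport vs Route-1, Route-2):
Let the inspector play Border with probability p. Expected payoff against Route-1: (-7)p + 11(1−p) = −18p + 11; against Route-2: 9p + (-1)(1−p) = 10p − 1.
Setting these equal: −18p + 11 = 10p − 1 ⇒ −28p = -12 ⇒ p = 3/7, and the value is (-18)·(3/7) + 11 = 23/7.
For the smuggler: with q = P(Route-1), equating Border's and Airport's payoffs gives −16q + 9 = 12q − 1 ⇒ q = 5/14.

23/7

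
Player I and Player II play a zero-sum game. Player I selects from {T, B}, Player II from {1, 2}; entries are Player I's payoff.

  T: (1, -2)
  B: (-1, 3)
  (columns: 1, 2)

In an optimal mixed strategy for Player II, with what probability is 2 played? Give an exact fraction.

2/7

Row minima: T → -2, B → -1; maximin = -1.
Column maxima: 1 → 1, 2 → 3; minimax = 1.
-1 ≠ 1, so there is no saddle point; optimal play is mixed.
Let Player I play T with probability p. Expected payoff against 1: 1p + (-1)(1−p) = 2p − 1; against 2: (-2)p + 3(1−p) = −5p + 3.
Setting these equal: 2p − 1 = −5p + 3 ⇒ 7p = 4 ⇒ p = 4/7, and the value is (2)·(4/7) − 1 = 1/7.
For Player II: with q = P(1), equating T's and B's payoffs gives 3q − 2 = −4q + 3 ⇒ q = 5/7.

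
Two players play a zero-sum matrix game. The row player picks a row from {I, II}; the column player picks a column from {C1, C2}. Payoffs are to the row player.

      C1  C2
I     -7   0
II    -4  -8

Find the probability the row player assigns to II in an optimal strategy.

7/11

Row minima: I → -7, II → -8; maximin = -7.
Column maxima: C1 → -4, C2 → 0; minimax = -4.
-7 ≠ -4, so there is no saddle point; optimal play is mixed.
Let the row player play I with probability p. Expected payoff against C1: (-7)p + (-4)(1−p) = −3p − 4; against C2: 0p + (-8)(1−p) = 8p − 8.
Setting these equal: −3p − 4 = 8p − 8 ⇒ −11p = -4 ⇒ p = 4/11, and the value is (-3)·(4/11) − 4 = -56/11.
For the column player: with q = P(C1), equating I's and II's payoffs gives −7q = 4q − 8 ⇒ q = 8/11.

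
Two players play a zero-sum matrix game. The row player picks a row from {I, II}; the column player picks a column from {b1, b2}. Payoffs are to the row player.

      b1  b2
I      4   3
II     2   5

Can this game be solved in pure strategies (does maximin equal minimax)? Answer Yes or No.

Row minima: I → 3, II → 2; maximin = 3.
Column maxima: b1 → 4, b2 → 5; minimax = 4.
3 ≠ 4, so no pure-strategy equilibrium exists.

No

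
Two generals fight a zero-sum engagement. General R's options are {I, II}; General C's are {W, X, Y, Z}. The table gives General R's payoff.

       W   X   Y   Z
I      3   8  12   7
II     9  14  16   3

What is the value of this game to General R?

27/5

Row minima: I → 3, II → 3; maximin = 3.
Column maxima: W → 9, X → 14, Y → 16, Z → 7; minimax = 7.
3 ≠ 7, so there is no saddle point; optimal play is mixed.
X is strictly dominated by W (it gives General R strictly more in every row), so General C never plays it.
Y is strictly dominated by W (it gives General R strictly more in every row), so General C never plays it.
On the remaining 2×2 (I, II vs W, Z):
Let General R play I with probability p. Expected payoff against W: 3p + 9(1−p) = −6p + 9; against Z: 7p + 3(1−p) = 4p + 3.
Setting these equal: −6p + 9 = 4p + 3 ⇒ −10p = -6 ⇒ p = 3/5, and the value is (-6)·(3/5) + 9 = 27/5.
For General C: with q = P(W), equating I's and II's payoffs gives −4q + 7 = 6q + 3 ⇒ q = 2/5.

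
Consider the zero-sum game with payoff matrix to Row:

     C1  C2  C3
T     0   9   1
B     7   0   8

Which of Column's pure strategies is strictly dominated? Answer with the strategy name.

C1 holds Row's payoff strictly below C3 in every row: 0 < 1, 7 < 8.
So C3 is strictly dominated for Column.

C3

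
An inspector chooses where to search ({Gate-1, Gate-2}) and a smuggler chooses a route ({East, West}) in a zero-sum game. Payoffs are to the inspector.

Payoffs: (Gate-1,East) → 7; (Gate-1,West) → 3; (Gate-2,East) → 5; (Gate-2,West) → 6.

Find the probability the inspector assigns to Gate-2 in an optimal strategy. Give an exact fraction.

Row minima: Gate-1 → 3, Gate-2 → 5; maximin = 5.
Column maxima: East → 7, West → 6; minimax = 6.
5 ≠ 6, so there is no saddle point; optimal play is mixed.
Let the inspector play Gate-1 with probability p. Expected payoff against East: 7p + 5(1−p) = 2p + 5; against West: 3p + 6(1−p) = −3p + 6.
Setting these equal: 2p + 5 = −3p + 6 ⇒ 5p = 1 ⇒ p = 1/5, and the value is (2)·(1/5) + 5 = 27/5.
For the smuggler: with q = P(East), equating Gate-1's and Gate-2's payoffs gives 4q + 3 = −q + 6 ⇒ q = 3/5.

4/5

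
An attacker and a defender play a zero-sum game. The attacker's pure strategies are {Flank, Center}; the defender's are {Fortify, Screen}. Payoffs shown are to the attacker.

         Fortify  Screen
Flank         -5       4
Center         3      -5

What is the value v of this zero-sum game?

Row minima: Flank → -5, Center → -5; maximin = -5.
Column maxima: Fortify → 3, Screen → 4; minimax = 3.
-5 ≠ 3, so there is no saddle point; optimal play is mixed.
Let the attacker play Flank with probability p. Expected payoff against Fortify: (-5)p + 3(1−p) = −8p + 3; against Screen: 4p + (-5)(1−p) = 9p − 5.
Setting these equal: −8p + 3 = 9p − 5 ⇒ −17p = -8 ⇒ p = 8/17, and the value is (-8)·(8/17) + 3 = -13/17.
For the defender: with q = P(Fortify), equating Flank's and Center's payoffs gives −9q + 4 = 8q − 5 ⇒ q = 9/17.

-13/17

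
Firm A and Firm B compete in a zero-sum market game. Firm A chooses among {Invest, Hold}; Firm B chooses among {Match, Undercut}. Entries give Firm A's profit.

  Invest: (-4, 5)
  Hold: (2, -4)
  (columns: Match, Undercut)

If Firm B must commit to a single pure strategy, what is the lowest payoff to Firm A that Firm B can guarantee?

2

Column maxima: Match → 2, Undercut → 5.
The smallest of these is 2.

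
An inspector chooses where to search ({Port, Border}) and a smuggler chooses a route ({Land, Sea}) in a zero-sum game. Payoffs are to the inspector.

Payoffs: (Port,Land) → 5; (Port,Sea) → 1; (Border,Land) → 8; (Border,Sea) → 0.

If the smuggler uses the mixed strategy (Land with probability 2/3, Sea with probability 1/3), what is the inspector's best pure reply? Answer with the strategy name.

Expected payoff of Port: (2/3)·5 + (1/3)·1 = 11/3.
Expected payoff of Border: (2/3)·8 + (1/3)·0 = 16/3.
The largest is 16/3, so the inspector's best response is Border.

Border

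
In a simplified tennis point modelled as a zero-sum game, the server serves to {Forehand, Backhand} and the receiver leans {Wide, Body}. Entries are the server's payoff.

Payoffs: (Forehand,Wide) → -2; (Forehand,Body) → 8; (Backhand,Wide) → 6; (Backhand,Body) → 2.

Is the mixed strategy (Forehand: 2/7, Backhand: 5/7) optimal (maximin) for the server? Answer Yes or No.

Yes

Against Wide this mix gives (2/7)·(-2) + (5/7)·6 = 26/7.
Against Body this mix gives (2/7)·8 + (5/7)·2 = 26/7.
All of the receiver's active replies (Wide, Body) yield 26/7, and no column does worse for the server. The mix makes the receiver indifferent and guarantees 26/7, so it is optimal.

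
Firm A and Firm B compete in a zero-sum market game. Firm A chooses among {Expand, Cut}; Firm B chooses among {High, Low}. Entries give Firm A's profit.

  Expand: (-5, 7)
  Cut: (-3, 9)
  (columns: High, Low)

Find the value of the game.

-3

Row minima: Expand → -5, Cut → -3; maximin = -3.
Column maxima: High → -3, Low → 9; minimax = -3.
Since maximin = minimax = -3, there is a saddle point and the value is -3.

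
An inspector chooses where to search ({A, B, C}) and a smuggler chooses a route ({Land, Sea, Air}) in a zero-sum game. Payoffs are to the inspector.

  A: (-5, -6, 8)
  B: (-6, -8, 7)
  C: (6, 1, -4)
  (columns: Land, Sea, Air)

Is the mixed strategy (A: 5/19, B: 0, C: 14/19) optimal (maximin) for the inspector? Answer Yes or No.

Yes

Against Land this mix gives (5/19)·(-5) + (14/19)·6 = 59/19.
Against Sea this mix gives (5/19)·(-6) + (14/19)·1 = -16/19.
Against Air this mix gives (5/19)·8 + (14/19)·(-4) = -16/19.
All of the smuggler's active replies (Sea, Air) yield -16/19, and no column does worse for the inspector. The mix makes the smuggler indifferent and guarantees -16/19, so it is optimal.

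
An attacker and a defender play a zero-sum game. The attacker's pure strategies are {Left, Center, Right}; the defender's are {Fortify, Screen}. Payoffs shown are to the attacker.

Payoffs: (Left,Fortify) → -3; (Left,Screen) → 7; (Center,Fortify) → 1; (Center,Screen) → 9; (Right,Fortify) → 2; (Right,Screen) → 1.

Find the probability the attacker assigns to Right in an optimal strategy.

8/9

Row minima: Left → -3, Center → 1, Right → 1; maximin = 1.
Column maxima: Fortify → 2, Screen → 9; minimax = 2.
1 ≠ 2, so there is no saddle point; optimal play is mixed.
Left is strictly dominated by Center, so the attacker never plays it.
On the remaining 2×2 (Center, Right vs Fortify, Screen):
Let the attacker play Center with probability p. Expected payoff against Fortify: 1p + 2(1−p) = −p + 2; against Screen: 9p + 1(1−p) = 8p + 1.
Setting these equal: −p + 2 = 8p + 1 ⇒ −9p = -1 ⇒ p = 1/9, and the value is (-1)·(1/9) + 2 = 17/9.
For the defender: with q = P(Fortify), equating Center's and Right's payoffs gives −8q + 9 = q + 1 ⇒ q = 8/9.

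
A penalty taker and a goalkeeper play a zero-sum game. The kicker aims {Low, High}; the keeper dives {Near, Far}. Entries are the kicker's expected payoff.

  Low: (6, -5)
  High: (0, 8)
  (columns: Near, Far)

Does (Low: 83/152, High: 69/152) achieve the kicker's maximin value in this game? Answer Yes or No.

No

Against Near this mix gives (83/152)·6 + (69/152)·0 = 249/76.
Against Far this mix gives (83/152)·(-5) + (69/152)·8 = 137/152.
The keeper will play Far, holding the kicker to 137/152. Shifting weight toward the row that does better against Far would raise this floor (the equalizing mix achieves 48/19 against both Far and Near), so the proposed strategy is not optimal.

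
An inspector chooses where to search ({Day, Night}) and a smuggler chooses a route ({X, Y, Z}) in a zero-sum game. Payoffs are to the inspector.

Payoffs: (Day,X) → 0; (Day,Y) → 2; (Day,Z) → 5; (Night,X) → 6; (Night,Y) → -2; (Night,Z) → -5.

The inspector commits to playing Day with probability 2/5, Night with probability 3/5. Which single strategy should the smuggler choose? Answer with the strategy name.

Z

If the smuggler plays X, the inspector's expected payoff is (2/5)·0 + (3/5)·6 = 18/5.
If the smuggler plays Y, the inspector's expected payoff is (2/5)·2 + (3/5)·(-2) = -2/5.
If the smuggler plays Z, the inspector's expected payoff is (2/5)·5 + (3/5)·(-5) = -1.
The smuggler minimizes the inspector's payoff; the smallest is -1, so the best response is Z.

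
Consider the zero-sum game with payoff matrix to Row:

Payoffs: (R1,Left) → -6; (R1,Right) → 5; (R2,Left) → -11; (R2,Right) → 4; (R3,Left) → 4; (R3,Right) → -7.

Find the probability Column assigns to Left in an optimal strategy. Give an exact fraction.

Row minima: R1 → -6, R2 → -11, R3 → -7; maximin = -6.
Column maxima: Left → 4, Right → 5; minimax = 4.
-6 ≠ 4, so there is no saddle point; optimal play is mixed.
R2 is strictly dominated by R1, so Row never plays it.
On the remaining 2×2 (R1, R3 vs Left, Right):
Let Row play R1 with probability p. Expected payoff against Left: (-6)p + 4(1−p) = −10p + 4; against Right: 5p + (-7)(1−p) = 12p − 7.
Setting these equal: −10p + 4 = 12p − 7 ⇒ −22p = -11 ⇒ p = 1/2, and the value is (-10)·(1/2) + 4 = -1.
For Column: with q = P(Left), equating R1's and R3's payoffs gives −11q + 5 = 11q − 7 ⇒ q = 6/11.

6/11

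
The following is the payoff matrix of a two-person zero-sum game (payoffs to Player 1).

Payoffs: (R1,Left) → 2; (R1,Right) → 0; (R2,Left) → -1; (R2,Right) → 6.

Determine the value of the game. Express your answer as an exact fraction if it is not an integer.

Row minima: R1 → 0, R2 → -1; maximin = 0.
Column maxima: Left → 2, Right → 6; minimax = 2.
0 ≠ 2, so there is no saddle point; optimal play is mixed.
Let Player 1 play R1 with probability p. Expected payoff against Left: 2p + (-1)(1−p) = 3p − 1; against Right: 0p + 6(1−p) = −6p + 6.
Setting these equal: 3p − 1 = −6p + 6 ⇒ 9p = 7 ⇒ p = 7/9, and the value is (3)·(7/9) − 1 = 4/3.
For Player 2: with q = P(Left), equating R1's and R2's payoffs gives 2q = −7q + 6 ⇒ q = 2/3.

4/3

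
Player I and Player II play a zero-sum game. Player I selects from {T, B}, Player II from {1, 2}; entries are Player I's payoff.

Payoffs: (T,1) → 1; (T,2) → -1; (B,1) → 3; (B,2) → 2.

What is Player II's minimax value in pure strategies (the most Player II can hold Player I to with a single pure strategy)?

2

Column maxima: 1 → 3, 2 → 2.
The smallest of these is 2.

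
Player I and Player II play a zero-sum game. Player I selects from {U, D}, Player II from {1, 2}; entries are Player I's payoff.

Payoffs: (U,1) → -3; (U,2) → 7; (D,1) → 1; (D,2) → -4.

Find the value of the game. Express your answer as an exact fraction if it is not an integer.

-1/3

Row minima: U → -3, D → -4; maximin = -3.
Column maxima: 1 → 1, 2 → 7; minimax = 1.
-3 ≠ 1, so there is no saddle point; optimal play is mixed.
Let Player I play U with probability p. Expected payoff against 1: (-3)p + 1(1−p) = −4p + 1; against 2: 7p + (-4)(1−p) = 11p − 4.
Setting these equal: −4p + 1 = 11p − 4 ⇒ −15p = -5 ⇒ p = 1/3, and the value is (-4)·(1/3) + 1 = -1/3.
For Player II: with q = P(1), equating U's and D's payoffs gives −10q + 7 = 5q − 4 ⇒ q = 11/15.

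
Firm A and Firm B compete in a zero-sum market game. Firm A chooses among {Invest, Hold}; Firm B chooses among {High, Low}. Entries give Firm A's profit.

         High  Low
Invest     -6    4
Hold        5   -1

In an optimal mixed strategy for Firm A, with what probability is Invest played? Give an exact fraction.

Row minima: Invest → -6, Hold → -1; maximin = -1.
Column maxima: High → 5, Low → 4; minimax = 4.
-1 ≠ 4, so there is no saddle point; optimal play is mixed.
Let Firm A play Invest with probability p. Expected payoff against High: (-6)p + 5(1−p) = −11p + 5; against Low: 4p + (-1)(1−p) = 5p − 1.
Setting these equal: −11p + 5 = 5p − 1 ⇒ −16p = -6 ⇒ p = 3/8, and the value is (-11)·(3/8) + 5 = 7/8.
For Firm B: with q = P(High), equating Invest's and Hold's payoffs gives −10q + 4 = 6q − 1 ⇒ q = 5/16.

3/8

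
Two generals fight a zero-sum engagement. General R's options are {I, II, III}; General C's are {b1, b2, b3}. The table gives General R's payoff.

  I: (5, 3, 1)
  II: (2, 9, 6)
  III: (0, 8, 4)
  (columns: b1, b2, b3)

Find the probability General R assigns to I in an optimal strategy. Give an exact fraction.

1/2

Row minima: I → 1, II → 2, III → 0; maximin = 2.
Column maxima: b1 → 5, b2 → 9, b3 → 6; minimax = 5.
2 ≠ 5, so there is no saddle point; optimal play is mixed.
III is strictly dominated by II, so General R never plays it.
b2 is strictly dominated by b3 (it gives General R strictly more in every row), so General C never plays it.
On the remaining 2×2 (I, II vs b1, b3):
Let General R play I with probability p. Expected payoff against b1: 5p + 2(1−p) = 3p + 2; against b3: 1p + 6(1−p) = −5p + 6.
Setting these equal: 3p + 2 = −5p + 6 ⇒ 8p = 4 ⇒ p = 1/2, and the value is (3)·(1/2) + 2 = 7/2.
For General C: with q = P(b1), equating I's and II's payoffs gives 4q + 1 = −4q + 6 ⇒ q = 5/8.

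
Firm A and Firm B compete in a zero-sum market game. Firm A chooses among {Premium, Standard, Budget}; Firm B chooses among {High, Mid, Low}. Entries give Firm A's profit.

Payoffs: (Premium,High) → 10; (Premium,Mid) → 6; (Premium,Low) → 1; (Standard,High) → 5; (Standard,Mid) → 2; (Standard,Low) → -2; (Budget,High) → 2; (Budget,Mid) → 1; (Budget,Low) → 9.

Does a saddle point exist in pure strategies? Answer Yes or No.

Row minima: Premium → 1, Standard → -2, Budget → 1; maximin = 1.
Column maxima: High → 10, Mid → 6, Low → 9; minimax = 6.
1 ≠ 6, so no pure-strategy equilibrium exists.

No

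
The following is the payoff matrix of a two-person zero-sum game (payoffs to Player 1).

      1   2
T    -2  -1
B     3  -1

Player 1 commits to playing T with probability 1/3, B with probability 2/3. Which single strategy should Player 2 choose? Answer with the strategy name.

If Player 2 plays 1, Player 1's expected payoff is (1/3)·(-2) + (2/3)·3 = 4/3.
If Player 2 plays 2, Player 1's expected payoff is (1/3)·(-1) + (2/3)·(-1) = -1.
Player 2 minimizes Player 1's payoff; the smallest is -1, so the best response is 2.

2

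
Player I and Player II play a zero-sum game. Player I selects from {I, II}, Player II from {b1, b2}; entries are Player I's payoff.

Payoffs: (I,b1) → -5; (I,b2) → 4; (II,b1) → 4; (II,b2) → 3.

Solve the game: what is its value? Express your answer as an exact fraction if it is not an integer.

Row minima: I → -5, II → 3; maximin = 3.
Column maxima: b1 → 4, b2 → 4; minimax = 4.
3 ≠ 4, so there is no saddle point; optimal play is mixed.
Let Player I play I with probability p. Expected payoff against b1: (-5)p + 4(1−p) = −9p + 4; against b2: 4p + 3(1−p) = p + 3.
Setting these equal: −9p + 4 = p + 3 ⇒ −10p = -1 ⇒ p = 1/10, and the value is (-9)·(1/10) + 4 = 31/10.
For Player II: with q = P(b1), equating I's and II's payoffs gives −9q + 4 = q + 3 ⇒ q = 1/10.

31/10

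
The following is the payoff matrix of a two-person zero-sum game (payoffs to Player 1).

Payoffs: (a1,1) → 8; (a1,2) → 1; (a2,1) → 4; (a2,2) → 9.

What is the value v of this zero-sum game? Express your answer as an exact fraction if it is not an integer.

17/3

Row minima: a1 → 1, a2 → 4; maximin = 4.
Column maxima: 1 → 8, 2 → 9; minimax = 8.
4 ≠ 8, so there is no saddle point; optimal play is mixed.
Let Player 1 play a1 with probability p. Expected payoff against 1: 8p + 4(1−p) = 4p + 4; against 2: 1p + 9(1−p) = −8p + 9.
Setting these equal: 4p + 4 = −8p + 9 ⇒ 12p = 5 ⇒ p = 5/12, and the value is (4)·(5/12) + 4 = 17/3.
For Player 2: with q = P(1), equating a1's and a2's payoffs gives 7q + 1 = −5q + 9 ⇒ q = 2/3.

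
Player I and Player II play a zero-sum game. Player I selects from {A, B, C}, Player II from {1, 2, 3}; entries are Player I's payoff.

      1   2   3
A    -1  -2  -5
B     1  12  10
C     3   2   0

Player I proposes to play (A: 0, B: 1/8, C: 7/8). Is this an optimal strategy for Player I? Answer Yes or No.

No

Against 1 this mix gives (1/8)·1 + (7/8)·3 = 11/4.
Against 2 this mix gives (1/8)·12 + (7/8)·2 = 13/4.
Against 3 this mix gives (1/8)·10 + (7/8)·0 = 5/4.
Player II will play 3, holding Player I to 5/4. Shifting weight toward the row that does better against 3 would raise this floor (the equalizing mix achieves 5/2 against both 3 and 1), so the proposed strategy is not optimal.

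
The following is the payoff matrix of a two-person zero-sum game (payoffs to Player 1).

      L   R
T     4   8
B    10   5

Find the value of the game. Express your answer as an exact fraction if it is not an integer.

Row minima: T → 4, B → 5; maximin = 5.
Column maxima: L → 10, R → 8; minimax = 8.
5 ≠ 8, so there is no saddle point; optimal play is mixed.
Let Player 1 play T with probability p. Expected payoff against L: 4p + 10(1−p) = −6p + 10; against R: 8p + 5(1−p) = 3p + 5.
Setting these equal: −6p + 10 = 3p + 5 ⇒ −9p = -5 ⇒ p = 5/9, and the value is (-6)·(5/9) + 10 = 20/3.
For Player 2: with q = P(L), equating T's and B's payoffs gives −4q + 8 = 5q + 5 ⇒ q = 1/3.

20/3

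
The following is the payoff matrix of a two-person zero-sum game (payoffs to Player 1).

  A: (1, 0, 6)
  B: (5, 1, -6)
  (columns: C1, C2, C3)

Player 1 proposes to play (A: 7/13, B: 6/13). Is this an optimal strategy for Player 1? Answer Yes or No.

Yes

Against C1 this mix gives (7/13)·1 + (6/13)·5 = 37/13.
Against C2 this mix gives (7/13)·0 + (6/13)·1 = 6/13.
Against C3 this mix gives (7/13)·6 + (6/13)·(-6) = 6/13.
All of Player 2's active replies (C2, C3) yield 6/13, and no column does worse for Player 1. The mix makes Player 2 indifferent and guarantees 6/13, so it is optimal.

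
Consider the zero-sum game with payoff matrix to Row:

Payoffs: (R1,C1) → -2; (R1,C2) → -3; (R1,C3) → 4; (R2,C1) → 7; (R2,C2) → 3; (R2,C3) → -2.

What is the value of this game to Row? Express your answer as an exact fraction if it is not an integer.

Row minima: R1 → -3, R2 → -2; maximin = -2.
Column maxima: C1 → 7, C2 → 3, C3 → 4; minimax = 3.
-2 ≠ 3, so there is no saddle point; optimal play is mixed.
C1 is strictly dominated by C2 (it gives Row strictly more in every row), so Column never plays it.
On the remaining 2×2 (R1, R2 vs C2, C3):
Let Row play R1 with probability p. Expected payoff against C2: (-3)p + 3(1−p) = −6p + 3; against C3: 4p + (-2)(1−p) = 6p − 2.
Setting these equal: −6p + 3 = 6p − 2 ⇒ −12p = -5 ⇒ p = 5/12, and the value is (-6)·(5/12) + 3 = 1/2.
For Column: with q = P(C2), equating R1's and R2's payoffs gives −7q + 4 = 5q − 2 ⇒ q = 1/2.

1/2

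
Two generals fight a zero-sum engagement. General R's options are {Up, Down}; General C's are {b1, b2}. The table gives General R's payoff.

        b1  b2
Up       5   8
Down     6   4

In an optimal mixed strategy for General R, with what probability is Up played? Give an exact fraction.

Row minima: Up → 5, Down → 4; maximin = 5.
Column maxima: b1 → 6, b2 → 8; minimax = 6.
5 ≠ 6, so there is no saddle point; optimal play is mixed.
Let General R play Up with probability p. Expected payoff against b1: 5p + 6(1−p) = −p + 6; against b2: 8p + 4(1−p) = 4p + 4.
Setting these equal: −p + 6 = 4p + 4 ⇒ −5p = -2 ⇒ p = 2/5, and the value is (-1)·(2/5) + 6 = 28/5.
For General C: with q = P(b1), equating Up's and Down's payoffs gives −3q + 8 = 2q + 4 ⇒ q = 4/5.

2/5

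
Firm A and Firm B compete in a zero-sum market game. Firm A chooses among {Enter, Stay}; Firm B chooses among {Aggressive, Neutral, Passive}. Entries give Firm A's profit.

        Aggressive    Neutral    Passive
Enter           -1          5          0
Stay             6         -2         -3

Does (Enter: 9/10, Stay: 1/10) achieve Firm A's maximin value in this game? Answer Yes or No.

Yes

Against Aggressive this mix gives (9/10)·(-1) + (1/10)·6 = -3/10.
Against Neutral this mix gives (9/10)·5 + (1/10)·(-2) = 43/10.
Against Passive this mix gives (9/10)·0 + (1/10)·(-3) = -3/10.
All of Firm B's active replies (Aggressive, Passive) yield -3/10, and no column does worse for Firm A. The mix makes Firm B indifferent and guarantees -3/10, so it is optimal.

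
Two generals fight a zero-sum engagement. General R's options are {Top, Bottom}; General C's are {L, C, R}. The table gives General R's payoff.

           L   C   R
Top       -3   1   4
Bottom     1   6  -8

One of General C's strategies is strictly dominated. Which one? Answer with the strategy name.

C

L holds General R's payoff strictly below C in every row: -3 < 1, 1 < 6.
So C is strictly dominated for General C.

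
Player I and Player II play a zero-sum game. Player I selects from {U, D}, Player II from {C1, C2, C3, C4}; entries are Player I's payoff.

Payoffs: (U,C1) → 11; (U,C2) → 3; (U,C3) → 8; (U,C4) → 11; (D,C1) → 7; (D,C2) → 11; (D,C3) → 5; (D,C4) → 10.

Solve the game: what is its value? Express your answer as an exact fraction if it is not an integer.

73/11

Row minima: U → 3, D → 5; maximin = 5.
Column maxima: C1 → 11, C2 → 11, C3 → 8, C4 → 11; minimax = 8.
5 ≠ 8, so there is no saddle point; optimal play is mixed.
C1 is strictly dominated by C3 (it gives Player I strictly more in every row), so Player II never plays it.
C4 is strictly dominated by C3 (it gives Player I strictly more in every row), so Player II never plays it.
On the remaining 2×2 (U, D vs C2, C3):
Let Player I play U with probability p. Expected payoff against C2: 3p + 11(1−p) = −8p + 11; against C3: 8p + 5(1−p) = 3p + 5.
Setting these equal: −8p + 11 = 3p + 5 ⇒ −11p = -6 ⇒ p = 6/11, and the value is (-8)·(6/11) + 11 = 73/11.
For Player II: with q = P(C2), equating U's and D's payoffs gives −5q + 8 = 6q + 5 ⇒ q = 3/11.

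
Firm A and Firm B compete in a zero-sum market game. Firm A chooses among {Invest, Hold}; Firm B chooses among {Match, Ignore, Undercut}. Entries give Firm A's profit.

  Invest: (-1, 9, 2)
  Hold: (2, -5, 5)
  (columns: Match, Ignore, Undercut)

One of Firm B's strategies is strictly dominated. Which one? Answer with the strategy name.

Match holds Firm A's payoff strictly below Undercut in every row: -1 < 2, 2 < 5.
So Undercut is strictly dominated for Firm B.

Undercut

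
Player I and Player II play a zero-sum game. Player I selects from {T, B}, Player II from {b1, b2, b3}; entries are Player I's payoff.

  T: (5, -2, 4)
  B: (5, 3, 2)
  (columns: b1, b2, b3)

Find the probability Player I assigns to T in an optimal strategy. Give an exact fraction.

Row minima: T → -2, B → 2; maximin = 2.
Column maxima: b1 → 5, b2 → 3, b3 → 4; minimax = 3.
2 ≠ 3, so there is no saddle point; optimal play is mixed.
b1 is strictly dominated by b2 (it gives Player I strictly more in every row), so Player II never plays it.
On the remaining 2×2 (T, B vs b2, b3):
Let Player I play T with probability p. Expected payoff against b2: (-2)p + 3(1−p) = −5p + 3; against b3: 4p + 2(1−p) = 2p + 2.
Setting these equal: −5p + 3 = 2p + 2 ⇒ −7p = -1 ⇒ p = 1/7, and the value is (-5)·(1/7) + 3 = 16/7.
For Player II: with q = P(b2), equating T's and B's payoffs gives −6q + 4 = q + 2 ⇒ q = 2/7.

1/7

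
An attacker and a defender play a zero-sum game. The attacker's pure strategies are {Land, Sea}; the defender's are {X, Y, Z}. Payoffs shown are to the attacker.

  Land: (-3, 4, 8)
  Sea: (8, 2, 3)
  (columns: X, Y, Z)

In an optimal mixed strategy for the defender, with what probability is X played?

Row minima: Land → -3, Sea → 2; maximin = 2.
Column maxima: X → 8, Y → 4, Z → 8; minimax = 4.
2 ≠ 4, so there is no saddle point; optimal play is mixed.
Z is strictly dominated by Y (it gives the attacker strictly more in every row), so the defender never plays it.
On the remaining 2×2 (Land, Sea vs X, Y):
Let the attacker play Land with probability p. Expected payoff against X: (-3)p + 8(1−p) = −11p + 8; against Y: 4p + 2(1−p) = 2p + 2.
Setting these equal: −11p + 8 = 2p + 2 ⇒ −13p = -6 ⇒ p = 6/13, and the value is (-11)·(6/13) + 8 = 38/13.
For the defender: with q = P(X), equating Land's and Sea's payoffs gives −7q + 4 = 6q + 2 ⇒ q = 2/13.

2/13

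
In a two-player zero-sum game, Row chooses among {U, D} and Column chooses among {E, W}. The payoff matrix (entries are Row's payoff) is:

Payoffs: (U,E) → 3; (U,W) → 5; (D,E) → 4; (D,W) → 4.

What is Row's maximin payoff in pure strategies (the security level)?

4

Row minima: U → 3, D → 4.
The best of these is 4.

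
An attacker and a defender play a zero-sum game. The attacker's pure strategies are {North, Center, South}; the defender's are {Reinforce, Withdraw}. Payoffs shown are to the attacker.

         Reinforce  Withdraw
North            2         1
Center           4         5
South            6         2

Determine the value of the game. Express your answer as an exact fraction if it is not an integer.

Row minima: North → 1, Center → 4, South → 2; maximin = 4.
Column maxima: Reinforce → 6, Withdraw → 5; minimax = 5.
4 ≠ 5, so there is no saddle point; optimal play is mixed.
North is strictly dominated by Center, so the attacker never plays it.
On the remaining 2×2 (Center, South vs Reinforce, Withdraw):
Let the attacker play Center with probability p. Expected payoff against Reinforce: 4p + 6(1−p) = −2p + 6; against Withdraw: 5p + 2(1−p) = 3p + 2.
Setting these equal: −2p + 6 = 3p + 2 ⇒ −5p = -4 ⇒ p = 4/5, and the value is (-2)·(4/5) + 6 = 22/5.
For the defender: with q = P(Reinforce), equating Center's and South's payoffs gives −q + 5 = 4q + 2 ⇒ q = 3/5.

22/5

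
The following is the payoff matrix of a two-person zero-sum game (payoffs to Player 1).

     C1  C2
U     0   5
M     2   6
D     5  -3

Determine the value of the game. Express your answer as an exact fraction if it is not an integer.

Row minima: U → 0, M → 2, D → -3; maximin = 2.
Column maxima: C1 → 5, C2 → 6; minimax = 5.
2 ≠ 5, so there is no saddle point; optimal play is mixed.
U is strictly dominated by M, so Player 1 never plays it.
On the remaining 2×2 (M, D vs C1, C2):
Let Player 1 play M with probability p. Expected payoff against C1: 2p + 5(1−p) = −3p + 5; against C2: 6p + (-3)(1−p) = 9p − 3.
Setting these equal: −3p + 5 = 9p − 3 ⇒ −12p = -8 ⇒ p = 2/3, and the value is (-3)·(2/3) + 5 = 3.
For Player 2: with q = P(C1), equating M's and D's payoffs gives −4q + 6 = 8q − 3 ⇒ q = 3/4.

3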